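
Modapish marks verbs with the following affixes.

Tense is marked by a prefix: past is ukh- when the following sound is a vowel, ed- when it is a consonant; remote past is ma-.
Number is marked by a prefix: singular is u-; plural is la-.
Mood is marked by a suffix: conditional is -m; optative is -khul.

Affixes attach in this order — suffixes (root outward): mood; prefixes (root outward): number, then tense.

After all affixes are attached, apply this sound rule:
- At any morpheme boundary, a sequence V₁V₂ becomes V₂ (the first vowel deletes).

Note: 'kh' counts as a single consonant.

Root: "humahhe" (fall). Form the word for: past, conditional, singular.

Attach number singular u- → uhumahhe.
Attach mood conditional -m → uhumahhem.
Attach tense past ukh- (before vowel 'u') → ukhuhumahhem.
Vowel deletion: no change.

ukhuhumahhem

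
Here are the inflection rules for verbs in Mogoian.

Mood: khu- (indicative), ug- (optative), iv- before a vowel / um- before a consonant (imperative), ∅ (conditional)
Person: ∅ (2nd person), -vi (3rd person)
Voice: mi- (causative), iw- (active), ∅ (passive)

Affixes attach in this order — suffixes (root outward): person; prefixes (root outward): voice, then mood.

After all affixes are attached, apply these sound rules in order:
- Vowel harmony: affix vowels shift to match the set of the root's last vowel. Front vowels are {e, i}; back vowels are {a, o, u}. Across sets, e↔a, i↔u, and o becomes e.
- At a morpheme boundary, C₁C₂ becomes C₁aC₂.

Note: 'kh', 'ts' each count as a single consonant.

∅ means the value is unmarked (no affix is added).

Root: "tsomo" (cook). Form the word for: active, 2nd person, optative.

uguwatsomo

Attach voice active iw- → iwtsomo.
Attach mood optative ug- → ugiwtsomo.
person = 2nd person: zero marking, form stays ugiwtsomo.
Apply vowel harmony: ugiwtsomo → uguwtsomo.
Apply epenthesis: uguwtsomo → uguwatsomo.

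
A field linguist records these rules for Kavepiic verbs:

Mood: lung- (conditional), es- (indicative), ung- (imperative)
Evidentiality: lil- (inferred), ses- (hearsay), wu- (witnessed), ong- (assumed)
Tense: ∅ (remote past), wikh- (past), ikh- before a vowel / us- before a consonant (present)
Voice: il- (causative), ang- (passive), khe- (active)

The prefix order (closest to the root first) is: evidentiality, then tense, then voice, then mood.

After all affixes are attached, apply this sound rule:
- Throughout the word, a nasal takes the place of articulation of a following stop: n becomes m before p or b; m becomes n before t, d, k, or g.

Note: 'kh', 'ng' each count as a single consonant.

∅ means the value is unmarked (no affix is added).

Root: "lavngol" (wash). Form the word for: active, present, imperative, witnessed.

Attach evidentiality witnessed wu- → wulavngol.
Attach tense present us- (before consonant 'w') → uswulavngol.
Attach voice active khe- → kheuswulavngol.
Attach mood imperative ung- → ungkheuswulavngol.
Nasal assimilation: no change.

ungkheuswulavngol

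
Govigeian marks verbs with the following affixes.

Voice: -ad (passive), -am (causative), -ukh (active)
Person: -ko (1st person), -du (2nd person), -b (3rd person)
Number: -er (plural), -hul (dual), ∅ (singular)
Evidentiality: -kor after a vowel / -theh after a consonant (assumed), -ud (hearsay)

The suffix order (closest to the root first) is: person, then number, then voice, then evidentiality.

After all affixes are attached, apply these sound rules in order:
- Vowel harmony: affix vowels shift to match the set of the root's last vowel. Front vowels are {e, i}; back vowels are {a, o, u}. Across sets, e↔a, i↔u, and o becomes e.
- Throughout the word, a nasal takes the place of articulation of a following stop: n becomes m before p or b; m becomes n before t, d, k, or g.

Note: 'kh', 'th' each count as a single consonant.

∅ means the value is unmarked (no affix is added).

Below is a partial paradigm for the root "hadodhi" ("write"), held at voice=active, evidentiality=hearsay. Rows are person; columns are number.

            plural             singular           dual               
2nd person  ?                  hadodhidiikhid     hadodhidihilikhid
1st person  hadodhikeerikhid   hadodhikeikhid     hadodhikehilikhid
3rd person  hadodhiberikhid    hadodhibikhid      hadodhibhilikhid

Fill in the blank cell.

Attach person 2nd person -du → hadodhidu.
Attach number plural -er → hadodhiduer.
Attach voice active -ukh → hadodhiduerukh.
Attach evidentiality hearsay -ud → hadodhiduerukhud.
Apply vowel harmony: hadodhiduerukhud → hadodhidierikhid.
Nasal assimilation: no change.

hadodhidierikhid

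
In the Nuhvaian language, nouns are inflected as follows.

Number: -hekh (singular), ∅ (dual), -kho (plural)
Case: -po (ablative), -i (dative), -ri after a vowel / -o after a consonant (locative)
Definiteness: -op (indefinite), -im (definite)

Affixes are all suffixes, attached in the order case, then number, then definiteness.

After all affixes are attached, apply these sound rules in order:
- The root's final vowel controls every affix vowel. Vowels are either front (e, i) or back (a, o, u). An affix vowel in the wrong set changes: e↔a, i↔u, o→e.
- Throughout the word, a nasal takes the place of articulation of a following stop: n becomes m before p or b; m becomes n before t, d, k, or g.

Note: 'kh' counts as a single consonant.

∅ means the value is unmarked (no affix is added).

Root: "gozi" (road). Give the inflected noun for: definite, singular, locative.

Attach case locative -ri (after vowel 'i') → goziri.
Attach number singular -hekh → gozirihekh.
Attach definiteness definite -im → gozirihekhim.
Vowel harmony: no change.
Nasal assimilation: no change.

gozirihekhim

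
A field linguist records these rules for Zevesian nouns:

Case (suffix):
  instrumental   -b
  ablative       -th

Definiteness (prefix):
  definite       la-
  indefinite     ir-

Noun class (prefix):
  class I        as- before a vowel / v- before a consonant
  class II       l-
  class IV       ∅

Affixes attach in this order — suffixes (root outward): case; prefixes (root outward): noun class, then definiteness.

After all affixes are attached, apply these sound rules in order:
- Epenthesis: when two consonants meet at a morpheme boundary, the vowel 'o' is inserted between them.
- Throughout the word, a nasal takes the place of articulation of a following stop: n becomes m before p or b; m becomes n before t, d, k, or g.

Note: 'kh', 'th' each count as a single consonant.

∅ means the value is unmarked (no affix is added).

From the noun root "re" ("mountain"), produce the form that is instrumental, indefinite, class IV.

iroreb

noun class = class IV: zero marking, form stays re.
Attach definiteness indefinite ir- → irre.
Attach case instrumental -b → irreb.
Apply epenthesis: irreb → iroreb.
Nasal assimilation: no change.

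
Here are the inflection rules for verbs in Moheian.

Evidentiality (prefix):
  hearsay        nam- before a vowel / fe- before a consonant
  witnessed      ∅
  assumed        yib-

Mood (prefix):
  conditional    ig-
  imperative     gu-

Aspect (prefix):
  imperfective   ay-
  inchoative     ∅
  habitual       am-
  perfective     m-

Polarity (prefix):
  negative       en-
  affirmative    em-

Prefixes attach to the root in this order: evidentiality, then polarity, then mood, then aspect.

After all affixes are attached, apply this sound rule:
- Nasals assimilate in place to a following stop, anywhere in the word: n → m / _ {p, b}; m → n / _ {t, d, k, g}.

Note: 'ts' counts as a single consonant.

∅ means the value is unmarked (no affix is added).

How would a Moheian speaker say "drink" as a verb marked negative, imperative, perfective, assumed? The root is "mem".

nguenyibmem

Attach evidentiality assumed yib- → yibmem.
Attach polarity negative en- → enyibmem.
Attach mood imperative gu- → guenyibmem.
Attach aspect perfective m- → mguenyibmem.
Apply nasal assimilation: mguenyibmem → nguenyibmem.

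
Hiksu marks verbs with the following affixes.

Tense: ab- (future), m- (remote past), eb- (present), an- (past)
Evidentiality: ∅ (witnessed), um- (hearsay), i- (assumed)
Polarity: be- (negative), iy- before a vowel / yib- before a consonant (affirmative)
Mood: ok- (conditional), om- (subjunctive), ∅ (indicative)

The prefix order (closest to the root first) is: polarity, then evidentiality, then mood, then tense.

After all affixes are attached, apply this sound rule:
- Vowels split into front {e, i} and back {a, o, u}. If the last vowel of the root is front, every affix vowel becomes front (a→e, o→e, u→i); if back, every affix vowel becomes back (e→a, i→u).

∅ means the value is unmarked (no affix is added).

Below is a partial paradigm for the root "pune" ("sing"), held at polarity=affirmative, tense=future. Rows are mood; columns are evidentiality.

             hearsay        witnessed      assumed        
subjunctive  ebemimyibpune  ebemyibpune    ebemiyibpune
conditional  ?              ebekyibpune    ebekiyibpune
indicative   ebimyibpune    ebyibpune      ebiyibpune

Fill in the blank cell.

Attach polarity affirmative yib- (before consonant 'p') → yibpune.
Attach evidentiality hearsay um- → umyibpune.
Attach mood conditional ok- → okumyibpune.
Attach tense future ab- → abokumyibpune.
Apply vowel harmony: abokumyibpune → ebekimyibpune.

ebekimyibpune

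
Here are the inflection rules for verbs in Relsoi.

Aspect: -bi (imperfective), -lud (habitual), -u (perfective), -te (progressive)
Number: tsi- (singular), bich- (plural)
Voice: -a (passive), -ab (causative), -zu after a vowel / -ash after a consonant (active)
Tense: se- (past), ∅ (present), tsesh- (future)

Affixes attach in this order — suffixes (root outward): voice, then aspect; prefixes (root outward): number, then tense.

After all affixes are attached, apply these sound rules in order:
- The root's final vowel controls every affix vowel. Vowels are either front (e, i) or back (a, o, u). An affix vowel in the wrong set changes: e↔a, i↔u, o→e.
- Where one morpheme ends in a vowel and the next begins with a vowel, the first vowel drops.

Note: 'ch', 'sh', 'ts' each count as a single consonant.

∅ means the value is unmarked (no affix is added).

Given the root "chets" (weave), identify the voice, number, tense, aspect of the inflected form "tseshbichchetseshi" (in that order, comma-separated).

Segment: tsesh-bich-chets-ash-u.
voice: -zu/ash → active.
number: bich- → plural.
tense: tsesh- → future.
aspect: -u → perfective.

active, plural, future, perfective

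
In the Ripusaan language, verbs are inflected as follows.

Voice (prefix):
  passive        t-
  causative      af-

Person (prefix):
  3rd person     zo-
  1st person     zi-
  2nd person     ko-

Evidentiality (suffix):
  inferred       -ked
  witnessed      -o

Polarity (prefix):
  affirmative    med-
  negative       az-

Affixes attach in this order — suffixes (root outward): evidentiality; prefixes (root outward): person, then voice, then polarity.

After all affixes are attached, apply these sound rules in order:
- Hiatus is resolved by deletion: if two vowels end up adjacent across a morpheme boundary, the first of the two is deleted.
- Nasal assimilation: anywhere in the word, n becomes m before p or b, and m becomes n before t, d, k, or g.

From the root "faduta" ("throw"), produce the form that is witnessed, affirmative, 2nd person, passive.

medtkofaduto

Attach person 2nd person ko- → kofaduta.
Attach voice passive t- → tkofaduta.
Attach polarity affirmative med- → medtkofaduta.
Attach evidentiality witnessed -o → medtkofadutao.
Apply vowel deletion: medtkofadutao → medtkofaduto.
Nasal assimilation: no change.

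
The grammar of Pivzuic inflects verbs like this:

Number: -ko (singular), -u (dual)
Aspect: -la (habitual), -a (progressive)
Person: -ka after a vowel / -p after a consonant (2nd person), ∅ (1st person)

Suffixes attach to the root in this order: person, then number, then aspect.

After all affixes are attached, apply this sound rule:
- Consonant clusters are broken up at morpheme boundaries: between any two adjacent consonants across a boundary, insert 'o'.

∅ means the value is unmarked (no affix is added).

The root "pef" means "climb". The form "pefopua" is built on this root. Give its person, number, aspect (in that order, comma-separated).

Segment: pef-p-u-a.
person: -ka/p → 2nd person.
number: -u → dual.
aspect: -a → progressive.

2nd person, dual, progressive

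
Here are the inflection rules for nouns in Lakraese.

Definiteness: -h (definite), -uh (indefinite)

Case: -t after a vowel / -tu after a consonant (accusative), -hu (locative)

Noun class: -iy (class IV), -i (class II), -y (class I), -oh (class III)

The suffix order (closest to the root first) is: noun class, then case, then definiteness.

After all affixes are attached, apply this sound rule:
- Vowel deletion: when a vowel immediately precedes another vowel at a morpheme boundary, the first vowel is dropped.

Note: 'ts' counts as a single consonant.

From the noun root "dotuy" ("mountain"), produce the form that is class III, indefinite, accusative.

dotuyohtuh

Attach noun class class III -oh → dotuyoh.
Attach case accusative -tu (after consonant 'h') → dotuyohtu.
Attach definiteness indefinite -uh → dotuyohtuuh.
Apply vowel deletion: dotuyohtuuh → dotuyohtuh.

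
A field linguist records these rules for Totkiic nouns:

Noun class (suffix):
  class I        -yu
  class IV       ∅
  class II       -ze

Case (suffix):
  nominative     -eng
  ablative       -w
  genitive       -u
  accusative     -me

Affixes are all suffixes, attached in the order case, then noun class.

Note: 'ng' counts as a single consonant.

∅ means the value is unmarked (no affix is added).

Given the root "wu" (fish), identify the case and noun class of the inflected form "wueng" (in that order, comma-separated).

nominative, class IV

Segment: wu-eng.
case: -eng → nominative.
noun class: ∅ → class IV.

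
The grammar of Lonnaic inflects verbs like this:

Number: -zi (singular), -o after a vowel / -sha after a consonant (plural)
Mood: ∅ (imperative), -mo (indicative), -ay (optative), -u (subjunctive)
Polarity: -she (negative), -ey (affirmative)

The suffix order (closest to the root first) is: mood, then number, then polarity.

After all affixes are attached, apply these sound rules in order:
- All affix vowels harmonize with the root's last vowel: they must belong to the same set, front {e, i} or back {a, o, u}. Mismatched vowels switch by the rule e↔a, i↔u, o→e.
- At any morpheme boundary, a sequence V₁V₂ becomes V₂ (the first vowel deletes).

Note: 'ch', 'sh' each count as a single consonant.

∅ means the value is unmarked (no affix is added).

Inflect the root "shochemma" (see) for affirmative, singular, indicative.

shochemmamozay

Attach mood indicative -mo → shochemmamo.
Attach number singular -zi → shochemmamozi.
Attach polarity affirmative -ey → shochemmamoziey.
Apply vowel harmony: shochemmamoziey → shochemmamozuay.
Apply vowel deletion: shochemmamozuay → shochemmamozay.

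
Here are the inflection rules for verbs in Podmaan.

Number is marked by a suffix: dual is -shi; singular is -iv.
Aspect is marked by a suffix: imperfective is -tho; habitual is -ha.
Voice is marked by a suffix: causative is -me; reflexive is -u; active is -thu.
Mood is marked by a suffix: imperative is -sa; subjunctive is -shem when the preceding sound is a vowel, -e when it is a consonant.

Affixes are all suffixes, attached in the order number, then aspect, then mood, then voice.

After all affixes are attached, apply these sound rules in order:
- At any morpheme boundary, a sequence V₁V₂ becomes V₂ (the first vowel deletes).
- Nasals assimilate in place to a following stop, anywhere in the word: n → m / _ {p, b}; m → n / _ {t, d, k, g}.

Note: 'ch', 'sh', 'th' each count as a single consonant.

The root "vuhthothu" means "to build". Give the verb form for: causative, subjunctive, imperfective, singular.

Attach number singular -iv → vuhthothuiv.
Attach aspect imperfective -tho → vuhthothuivtho.
Attach mood subjunctive -shem (after vowel 'o') → vuhthothuivthoshem.
Attach voice causative -me → vuhthothuivthoshemme.
Apply vowel deletion: vuhthothuivthoshemme → vuhthothivthoshemme.
Nasal assimilation: no change.

vuhthothivthoshemme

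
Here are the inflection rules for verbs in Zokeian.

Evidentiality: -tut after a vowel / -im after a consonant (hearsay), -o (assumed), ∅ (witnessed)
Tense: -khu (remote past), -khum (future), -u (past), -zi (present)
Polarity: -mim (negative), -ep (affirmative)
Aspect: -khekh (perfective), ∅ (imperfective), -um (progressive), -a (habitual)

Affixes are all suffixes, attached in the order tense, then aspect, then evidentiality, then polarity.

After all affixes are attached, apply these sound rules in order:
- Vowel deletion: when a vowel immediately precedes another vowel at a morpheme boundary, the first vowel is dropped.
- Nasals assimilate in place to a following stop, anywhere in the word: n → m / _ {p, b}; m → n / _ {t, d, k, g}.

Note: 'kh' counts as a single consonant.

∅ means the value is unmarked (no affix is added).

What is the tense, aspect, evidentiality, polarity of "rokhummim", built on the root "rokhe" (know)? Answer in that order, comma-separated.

past, progressive, witnessed, negative

Segment: rokhe-u-um-mim.
tense: -u → past.
aspect: -um → progressive.
evidentiality: ∅ → witnessed.
polarity: -mim → negative.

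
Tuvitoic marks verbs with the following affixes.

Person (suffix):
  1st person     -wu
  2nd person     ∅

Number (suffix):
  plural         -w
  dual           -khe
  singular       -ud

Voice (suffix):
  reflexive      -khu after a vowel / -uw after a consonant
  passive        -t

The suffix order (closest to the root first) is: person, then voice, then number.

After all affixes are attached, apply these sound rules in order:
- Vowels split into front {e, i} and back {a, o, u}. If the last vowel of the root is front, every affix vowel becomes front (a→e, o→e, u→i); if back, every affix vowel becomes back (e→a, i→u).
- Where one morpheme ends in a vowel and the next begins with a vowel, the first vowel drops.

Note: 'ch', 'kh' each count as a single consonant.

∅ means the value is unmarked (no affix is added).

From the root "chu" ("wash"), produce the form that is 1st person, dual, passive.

chuwutkha

Attach person 1st person -wu → chuwu.
Attach voice passive -t → chuwut.
Attach number dual -khe → chuwutkhe.
Apply vowel harmony: chuwutkhe → chuwutkha.
Vowel deletion: no change.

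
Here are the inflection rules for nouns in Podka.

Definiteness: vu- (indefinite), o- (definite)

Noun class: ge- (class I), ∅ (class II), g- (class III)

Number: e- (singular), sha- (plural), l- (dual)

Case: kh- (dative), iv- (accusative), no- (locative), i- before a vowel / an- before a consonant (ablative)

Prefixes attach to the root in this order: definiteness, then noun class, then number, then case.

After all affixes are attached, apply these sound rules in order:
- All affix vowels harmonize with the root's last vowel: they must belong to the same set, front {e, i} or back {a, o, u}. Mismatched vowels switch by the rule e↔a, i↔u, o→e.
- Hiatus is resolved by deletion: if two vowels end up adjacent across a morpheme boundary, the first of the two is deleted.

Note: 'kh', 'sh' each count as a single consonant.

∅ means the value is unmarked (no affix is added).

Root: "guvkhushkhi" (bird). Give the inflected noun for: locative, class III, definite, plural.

neshegeguvkhushkhi

Attach definiteness definite o- → oguvkhushkhi.
Attach noun class class III g- → goguvkhushkhi.
Attach number plural sha- → shagoguvkhushkhi.
Attach case locative no- → noshagoguvkhushkhi.
Apply vowel harmony: noshagoguvkhushkhi → neshegeguvkhushkhi.
Vowel deletion: no change.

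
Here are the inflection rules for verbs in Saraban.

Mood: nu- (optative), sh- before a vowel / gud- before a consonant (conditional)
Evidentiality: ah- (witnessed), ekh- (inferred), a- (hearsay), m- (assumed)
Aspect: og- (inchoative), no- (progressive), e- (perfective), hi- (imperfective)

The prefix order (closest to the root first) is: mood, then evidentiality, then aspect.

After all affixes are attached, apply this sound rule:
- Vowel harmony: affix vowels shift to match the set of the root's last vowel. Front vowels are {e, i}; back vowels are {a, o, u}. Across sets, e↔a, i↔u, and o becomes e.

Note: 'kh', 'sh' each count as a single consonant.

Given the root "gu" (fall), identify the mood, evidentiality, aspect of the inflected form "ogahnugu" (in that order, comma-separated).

optative, witnessed, inchoative

Segment: og-ah-nu-gu.
mood: nu- → optative.
evidentiality: ah- → witnessed.
aspect: og- → inchoative.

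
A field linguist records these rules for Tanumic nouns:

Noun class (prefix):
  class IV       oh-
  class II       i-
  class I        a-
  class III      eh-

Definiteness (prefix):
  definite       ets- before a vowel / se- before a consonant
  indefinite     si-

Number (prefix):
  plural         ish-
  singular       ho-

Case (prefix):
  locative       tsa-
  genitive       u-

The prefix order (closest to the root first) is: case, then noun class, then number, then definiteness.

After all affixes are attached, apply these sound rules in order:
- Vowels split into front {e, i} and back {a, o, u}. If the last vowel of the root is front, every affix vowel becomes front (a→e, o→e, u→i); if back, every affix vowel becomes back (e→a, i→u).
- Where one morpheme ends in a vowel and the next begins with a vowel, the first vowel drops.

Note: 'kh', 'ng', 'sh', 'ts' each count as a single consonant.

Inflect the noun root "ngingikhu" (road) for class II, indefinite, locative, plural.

Attach case locative tsa- → tsangingikhu.
Attach noun class class II i- → itsangingikhu.
Attach number plural ish- → ishitsangingikhu.
Attach definiteness indefinite si- → siishitsangingikhu.
Apply vowel harmony: siishitsangingikhu → suushutsangingikhu.
Apply vowel deletion: suushutsangingikhu → sushutsangingikhu.

sushutsangingikhu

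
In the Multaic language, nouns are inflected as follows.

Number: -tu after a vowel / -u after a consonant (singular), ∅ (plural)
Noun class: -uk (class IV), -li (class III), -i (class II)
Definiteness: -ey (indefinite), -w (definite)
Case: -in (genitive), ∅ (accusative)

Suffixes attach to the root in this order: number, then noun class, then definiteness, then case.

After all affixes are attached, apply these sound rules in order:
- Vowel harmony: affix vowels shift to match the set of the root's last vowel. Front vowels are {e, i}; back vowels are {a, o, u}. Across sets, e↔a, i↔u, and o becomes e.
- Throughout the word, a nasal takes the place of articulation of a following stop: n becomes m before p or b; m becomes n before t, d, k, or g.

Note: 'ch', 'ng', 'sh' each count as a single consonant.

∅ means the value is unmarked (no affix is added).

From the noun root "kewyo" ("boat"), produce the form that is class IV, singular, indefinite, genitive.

Attach number singular -tu (after vowel 'o') → kewyotu.
Attach noun class class IV -uk → kewyotuuk.
Attach definiteness indefinite -ey → kewyotuukey.
Attach case genitive -in → kewyotuukeyin.
Apply vowel harmony: kewyotuukeyin → kewyotuukayun.
Nasal assimilation: no change.

kewyotuukayun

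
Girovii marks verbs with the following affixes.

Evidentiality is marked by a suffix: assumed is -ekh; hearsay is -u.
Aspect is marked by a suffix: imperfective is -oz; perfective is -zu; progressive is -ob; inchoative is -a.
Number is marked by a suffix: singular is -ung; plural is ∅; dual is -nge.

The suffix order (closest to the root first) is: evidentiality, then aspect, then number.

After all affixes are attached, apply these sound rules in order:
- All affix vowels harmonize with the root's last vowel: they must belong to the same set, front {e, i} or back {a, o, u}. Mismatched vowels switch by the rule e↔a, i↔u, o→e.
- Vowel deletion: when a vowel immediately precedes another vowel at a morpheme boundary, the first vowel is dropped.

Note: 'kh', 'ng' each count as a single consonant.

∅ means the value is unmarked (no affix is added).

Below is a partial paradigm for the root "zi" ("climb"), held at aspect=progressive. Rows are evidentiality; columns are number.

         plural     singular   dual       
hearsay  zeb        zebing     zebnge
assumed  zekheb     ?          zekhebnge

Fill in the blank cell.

zekhebing

Attach evidentiality assumed -ekh → ziekh.
Attach aspect progressive -ob → ziekhob.
Attach number singular -ung → ziekhobung.
Apply vowel harmony: ziekhobung → ziekhebing.
Apply vowel deletion: ziekhebing → zekhebing.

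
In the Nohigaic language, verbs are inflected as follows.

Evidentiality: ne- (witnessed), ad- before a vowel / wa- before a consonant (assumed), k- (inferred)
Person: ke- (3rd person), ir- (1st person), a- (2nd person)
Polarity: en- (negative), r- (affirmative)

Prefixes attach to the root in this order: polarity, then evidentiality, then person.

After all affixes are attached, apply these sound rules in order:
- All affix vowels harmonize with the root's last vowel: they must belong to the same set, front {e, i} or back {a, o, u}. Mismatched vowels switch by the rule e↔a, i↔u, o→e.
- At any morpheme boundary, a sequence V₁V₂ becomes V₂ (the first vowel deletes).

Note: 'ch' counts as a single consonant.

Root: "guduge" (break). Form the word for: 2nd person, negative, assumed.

Attach polarity negative en- → enguduge.
Attach evidentiality assumed ad- (before vowel 'e') → adenguduge.
Attach person 2nd person a- → aadenguduge.
Apply vowel harmony: aadenguduge → eedenguduge.
Apply vowel deletion: eedenguduge → edenguduge.

edenguduge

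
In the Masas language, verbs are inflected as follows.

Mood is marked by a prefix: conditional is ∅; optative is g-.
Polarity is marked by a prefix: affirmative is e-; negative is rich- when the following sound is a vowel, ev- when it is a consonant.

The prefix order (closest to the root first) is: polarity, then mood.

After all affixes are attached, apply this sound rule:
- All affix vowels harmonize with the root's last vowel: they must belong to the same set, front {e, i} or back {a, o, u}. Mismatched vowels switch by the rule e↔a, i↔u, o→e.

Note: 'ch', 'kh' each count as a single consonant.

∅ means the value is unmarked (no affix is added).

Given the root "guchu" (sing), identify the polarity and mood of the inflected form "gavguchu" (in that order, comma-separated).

negative, optative

Segment: g-ev-guchu.
polarity: rich/ev- → negative.
mood: g- → optative.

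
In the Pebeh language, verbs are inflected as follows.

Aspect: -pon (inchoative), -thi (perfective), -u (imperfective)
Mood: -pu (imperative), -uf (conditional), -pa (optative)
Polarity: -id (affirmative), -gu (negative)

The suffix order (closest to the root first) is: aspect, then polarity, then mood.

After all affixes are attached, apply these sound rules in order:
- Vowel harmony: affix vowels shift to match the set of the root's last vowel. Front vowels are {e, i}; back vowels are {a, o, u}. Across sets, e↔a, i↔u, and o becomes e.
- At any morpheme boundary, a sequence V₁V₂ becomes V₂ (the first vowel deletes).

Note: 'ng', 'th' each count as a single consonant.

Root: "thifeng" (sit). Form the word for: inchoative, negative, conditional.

thifengpengif

Attach aspect inchoative -pon → thifengpon.
Attach polarity negative -gu → thifengpongu.
Attach mood conditional -uf → thifengponguuf.
Apply vowel harmony: thifengponguuf → thifengpengiif.
Apply vowel deletion: thifengpengiif → thifengpengif.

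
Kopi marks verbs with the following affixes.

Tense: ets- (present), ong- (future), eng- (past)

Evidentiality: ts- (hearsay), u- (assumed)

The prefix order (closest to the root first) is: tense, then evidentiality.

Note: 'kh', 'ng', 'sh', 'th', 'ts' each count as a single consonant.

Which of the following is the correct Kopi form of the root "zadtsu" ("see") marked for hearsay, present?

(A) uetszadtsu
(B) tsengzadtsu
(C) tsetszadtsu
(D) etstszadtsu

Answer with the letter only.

C

Attach tense present ets- → etszadtsu.
Attach evidentiality hearsay ts- → tsetszadtsu.
So the correct form is tsetszadtsu, option (C).
(B) tsengzadtsu is wrong: it uses past instead of present for tense.
(D) etstszadtsu is wrong: it has the affixes in the wrong order.
(A) uetszadtsu is wrong: it uses assumed instead of hearsay for evidentiality.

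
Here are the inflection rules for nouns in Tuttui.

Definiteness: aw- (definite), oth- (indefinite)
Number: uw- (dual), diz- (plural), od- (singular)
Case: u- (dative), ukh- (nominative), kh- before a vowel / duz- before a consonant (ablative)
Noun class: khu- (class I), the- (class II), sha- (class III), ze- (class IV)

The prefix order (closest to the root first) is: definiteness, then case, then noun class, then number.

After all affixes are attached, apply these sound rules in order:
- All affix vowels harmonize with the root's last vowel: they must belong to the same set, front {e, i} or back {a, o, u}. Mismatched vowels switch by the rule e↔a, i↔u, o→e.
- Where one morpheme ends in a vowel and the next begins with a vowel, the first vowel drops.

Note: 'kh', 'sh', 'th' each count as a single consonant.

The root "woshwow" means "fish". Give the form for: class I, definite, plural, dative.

Attach definiteness definite aw- → awwoshwow.
Attach case dative u- → uawwoshwow.
Attach noun class class I khu- → khuuawwoshwow.
Attach number plural diz- → dizkhuuawwoshwow.
Apply vowel harmony: dizkhuuawwoshwow → duzkhuuawwoshwow.
Apply vowel deletion: duzkhuuawwoshwow → duzkhawwoshwow.

duzkhawwoshwow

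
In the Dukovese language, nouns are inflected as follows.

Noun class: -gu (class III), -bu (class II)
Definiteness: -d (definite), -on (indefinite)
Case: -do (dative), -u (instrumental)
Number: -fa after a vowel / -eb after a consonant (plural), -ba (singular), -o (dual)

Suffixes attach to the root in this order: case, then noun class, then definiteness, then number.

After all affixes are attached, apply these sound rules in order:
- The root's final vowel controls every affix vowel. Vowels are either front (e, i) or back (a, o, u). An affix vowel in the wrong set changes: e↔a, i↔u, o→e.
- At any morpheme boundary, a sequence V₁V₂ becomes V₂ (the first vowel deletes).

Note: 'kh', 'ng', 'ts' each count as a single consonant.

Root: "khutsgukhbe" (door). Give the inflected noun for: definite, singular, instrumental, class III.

Attach case instrumental -u → khutsgukhbeu.
Attach noun class class III -gu → khutsgukhbeugu.
Attach definiteness definite -d → khutsgukhbeugud.
Attach number singular -ba → khutsgukhbeugudba.
Apply vowel harmony: khutsgukhbeugudba → khutsgukhbeigidbe.
Apply vowel deletion: khutsgukhbeigidbe → khutsgukhbigidbe.

khutsgukhbigidbe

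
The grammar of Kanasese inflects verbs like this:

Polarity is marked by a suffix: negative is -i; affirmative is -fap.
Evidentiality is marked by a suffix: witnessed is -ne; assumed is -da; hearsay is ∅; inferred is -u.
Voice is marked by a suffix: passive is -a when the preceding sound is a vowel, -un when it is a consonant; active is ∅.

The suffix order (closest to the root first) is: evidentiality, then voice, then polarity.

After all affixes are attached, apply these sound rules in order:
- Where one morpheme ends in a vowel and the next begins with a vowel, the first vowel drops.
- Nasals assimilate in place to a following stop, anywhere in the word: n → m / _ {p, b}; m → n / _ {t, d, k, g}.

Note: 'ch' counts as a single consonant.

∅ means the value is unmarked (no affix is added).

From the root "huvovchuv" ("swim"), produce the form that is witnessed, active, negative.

huvovchuvni

Attach evidentiality witnessed -ne → huvovchuvne.
voice = active: zero marking, form stays huvovchuvne.
Attach polarity negative -i → huvovchuvnei.
Apply vowel deletion: huvovchuvnei → huvovchuvni.
Nasal assimilation: no change.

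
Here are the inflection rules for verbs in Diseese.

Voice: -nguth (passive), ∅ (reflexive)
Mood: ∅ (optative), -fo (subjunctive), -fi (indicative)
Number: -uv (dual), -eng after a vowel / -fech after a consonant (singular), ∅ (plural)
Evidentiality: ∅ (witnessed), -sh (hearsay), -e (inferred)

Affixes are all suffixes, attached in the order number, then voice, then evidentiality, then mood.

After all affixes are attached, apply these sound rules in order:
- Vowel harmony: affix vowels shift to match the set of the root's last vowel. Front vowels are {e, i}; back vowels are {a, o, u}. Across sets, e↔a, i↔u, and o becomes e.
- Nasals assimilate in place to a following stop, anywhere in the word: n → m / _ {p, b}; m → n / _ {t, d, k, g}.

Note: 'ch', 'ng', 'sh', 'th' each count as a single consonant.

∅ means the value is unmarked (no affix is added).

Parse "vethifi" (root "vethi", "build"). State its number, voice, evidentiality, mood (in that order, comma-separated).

Segment: vethi-fi.
number: ∅ → plural.
voice: ∅ → reflexive.
evidentiality: ∅ → witnessed.
mood: -fi → indicative.

plural, reflexive, witnessed, indicative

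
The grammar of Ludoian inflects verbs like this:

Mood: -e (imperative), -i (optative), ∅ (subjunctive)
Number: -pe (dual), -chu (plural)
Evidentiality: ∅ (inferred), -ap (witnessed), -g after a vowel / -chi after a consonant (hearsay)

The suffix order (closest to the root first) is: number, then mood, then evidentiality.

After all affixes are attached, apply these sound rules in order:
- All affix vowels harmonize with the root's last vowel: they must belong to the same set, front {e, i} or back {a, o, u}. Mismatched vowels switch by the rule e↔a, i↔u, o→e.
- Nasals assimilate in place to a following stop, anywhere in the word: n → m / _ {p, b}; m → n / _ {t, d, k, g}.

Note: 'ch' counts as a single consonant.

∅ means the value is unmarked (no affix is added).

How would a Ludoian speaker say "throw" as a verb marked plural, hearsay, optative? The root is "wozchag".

Attach number plural -chu → wozchagchu.
Attach mood optative -i → wozchagchui.
Attach evidentiality hearsay -g (after vowel 'i') → wozchagchuig.
Apply vowel harmony: wozchagchuig → wozchagchuug.
Nasal assimilation: no change.

wozchagchuug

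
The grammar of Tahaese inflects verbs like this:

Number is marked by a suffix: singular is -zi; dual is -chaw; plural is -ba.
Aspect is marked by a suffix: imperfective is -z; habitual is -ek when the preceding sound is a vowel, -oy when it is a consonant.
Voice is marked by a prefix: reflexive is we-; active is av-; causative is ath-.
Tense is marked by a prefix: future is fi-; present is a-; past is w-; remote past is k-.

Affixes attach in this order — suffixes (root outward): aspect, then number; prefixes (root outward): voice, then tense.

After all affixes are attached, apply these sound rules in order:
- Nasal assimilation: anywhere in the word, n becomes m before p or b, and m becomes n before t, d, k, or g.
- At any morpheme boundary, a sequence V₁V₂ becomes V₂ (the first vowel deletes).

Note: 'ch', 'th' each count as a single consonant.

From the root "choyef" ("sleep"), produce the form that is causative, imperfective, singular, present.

Attach aspect imperfective -z → choyefz.
Attach number singular -zi → choyefzzi.
Attach voice causative ath- → athchoyefzzi.
Attach tense present a- → aathchoyefzzi.
Nasal assimilation: no change.
Apply vowel deletion: aathchoyefzzi → athchoyefzzi.

athchoyefzzi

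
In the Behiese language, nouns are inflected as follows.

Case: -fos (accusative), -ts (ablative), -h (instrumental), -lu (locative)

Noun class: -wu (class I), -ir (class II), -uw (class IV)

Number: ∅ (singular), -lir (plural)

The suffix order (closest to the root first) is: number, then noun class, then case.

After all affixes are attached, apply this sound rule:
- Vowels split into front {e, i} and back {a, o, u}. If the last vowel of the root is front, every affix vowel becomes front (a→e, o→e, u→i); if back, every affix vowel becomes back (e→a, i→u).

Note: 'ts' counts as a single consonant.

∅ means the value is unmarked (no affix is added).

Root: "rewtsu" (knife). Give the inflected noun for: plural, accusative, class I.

Attach number plural -lir → rewtsulir.
Attach noun class class I -wu → rewtsulirwu.
Attach case accusative -fos → rewtsulirwufos.
Apply vowel harmony: rewtsulirwufos → rewtsulurwufos.

rewtsulurwufos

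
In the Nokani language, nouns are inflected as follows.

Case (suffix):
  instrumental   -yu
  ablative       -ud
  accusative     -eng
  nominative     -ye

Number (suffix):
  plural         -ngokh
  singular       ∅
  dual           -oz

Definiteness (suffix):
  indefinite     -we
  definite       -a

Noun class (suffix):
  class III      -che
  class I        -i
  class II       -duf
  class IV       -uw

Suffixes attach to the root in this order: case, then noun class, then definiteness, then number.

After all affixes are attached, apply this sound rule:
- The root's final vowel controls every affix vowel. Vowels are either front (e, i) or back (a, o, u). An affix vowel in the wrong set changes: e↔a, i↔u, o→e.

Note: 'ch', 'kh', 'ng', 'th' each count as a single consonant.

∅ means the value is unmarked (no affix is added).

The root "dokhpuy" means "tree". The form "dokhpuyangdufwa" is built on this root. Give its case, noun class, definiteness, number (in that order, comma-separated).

accusative, class II, indefinite, singular

Segment: dokhpuy-eng-duf-we.
case: -eng → accusative.
noun class: -duf → class II.
definiteness: -we → indefinite.
number: ∅ → singular.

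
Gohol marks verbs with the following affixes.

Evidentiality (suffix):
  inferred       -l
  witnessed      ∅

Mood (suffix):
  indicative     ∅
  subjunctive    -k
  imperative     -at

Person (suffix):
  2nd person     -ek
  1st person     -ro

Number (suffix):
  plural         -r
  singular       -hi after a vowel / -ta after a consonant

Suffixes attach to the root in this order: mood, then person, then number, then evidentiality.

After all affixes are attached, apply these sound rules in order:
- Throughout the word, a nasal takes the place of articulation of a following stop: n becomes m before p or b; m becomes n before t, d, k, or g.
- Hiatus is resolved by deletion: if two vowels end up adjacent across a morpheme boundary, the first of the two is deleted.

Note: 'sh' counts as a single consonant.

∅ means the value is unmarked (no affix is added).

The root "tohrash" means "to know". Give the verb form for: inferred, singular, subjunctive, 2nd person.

Attach mood subjunctive -k → tohrashk.
Attach person 2nd person -ek → tohrashkek.
Attach number singular -ta (after consonant 'k') → tohrashkekta.
Attach evidentiality inferred -l → tohrashkektal.
Nasal assimilation: no change.
Vowel deletion: no change.

tohrashkektal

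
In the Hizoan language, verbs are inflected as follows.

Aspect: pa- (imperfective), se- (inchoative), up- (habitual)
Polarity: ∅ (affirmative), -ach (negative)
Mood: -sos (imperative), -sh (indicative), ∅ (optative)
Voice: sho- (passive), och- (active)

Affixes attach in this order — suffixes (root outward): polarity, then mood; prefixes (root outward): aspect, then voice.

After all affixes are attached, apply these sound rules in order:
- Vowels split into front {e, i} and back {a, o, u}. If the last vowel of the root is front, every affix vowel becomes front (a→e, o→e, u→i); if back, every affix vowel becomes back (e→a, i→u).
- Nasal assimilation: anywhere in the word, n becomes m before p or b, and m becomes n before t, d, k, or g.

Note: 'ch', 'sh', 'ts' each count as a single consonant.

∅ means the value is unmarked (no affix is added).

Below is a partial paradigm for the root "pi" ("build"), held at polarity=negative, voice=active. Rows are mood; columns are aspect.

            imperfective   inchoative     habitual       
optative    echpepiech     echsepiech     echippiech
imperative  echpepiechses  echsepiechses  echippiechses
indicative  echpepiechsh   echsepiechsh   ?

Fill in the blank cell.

echippiechsh

Attach polarity negative -ach → piach.
Attach aspect habitual up- → uppiach.
Attach mood indicative -sh → uppiachsh.
Attach voice active och- → ochuppiachsh.
Apply vowel harmony: ochuppiachsh → echippiechsh.
Nasal assimilation: no change.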